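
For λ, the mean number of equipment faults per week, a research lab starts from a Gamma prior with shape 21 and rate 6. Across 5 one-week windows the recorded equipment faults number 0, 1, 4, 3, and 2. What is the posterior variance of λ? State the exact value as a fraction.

31/121

Total count: 0 + 1 + 4 + 3 + 2 = 10.
Total exposure: 5 weeks.
Conjugate update: add total count to the shape and total exposure to the rate, giving Gamma(31, 11).
Posterior variance = α'/β'² = 31/121.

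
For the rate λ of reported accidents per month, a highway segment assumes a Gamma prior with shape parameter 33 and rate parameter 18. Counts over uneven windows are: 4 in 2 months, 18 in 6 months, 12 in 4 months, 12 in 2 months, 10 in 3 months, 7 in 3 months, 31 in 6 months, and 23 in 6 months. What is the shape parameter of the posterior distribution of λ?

Total count: 4 + 18 + 12 + 12 + 10 + 7 + 31 + 23 = 117.
Total exposure: 2 + 6 + 4 + 2 + 3 + 3 + 6 + 6 = 32 months.
Gamma(α, β) with Poisson data over total exposure Σt gives posterior Gamma(α+Σx, β+Σt) = Gamma(150, 50).

150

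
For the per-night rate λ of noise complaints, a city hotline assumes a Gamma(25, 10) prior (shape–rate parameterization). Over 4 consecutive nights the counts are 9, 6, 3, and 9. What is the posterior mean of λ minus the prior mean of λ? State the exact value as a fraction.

Total count: 9 + 6 + 3 + 9 = 27.
Total exposure: 4 nights.
By Gamma–Poisson conjugacy, the posterior is Gamma(α + Σx, β + Σt) = Gamma(25 + 27, 10 + 4) = Gamma(52, 14).
Posterior mean = 52/14 = 26/7; prior mean = 25/10 = 5/2. Difference = 26/7 − 5/2 = 17/14.

17/14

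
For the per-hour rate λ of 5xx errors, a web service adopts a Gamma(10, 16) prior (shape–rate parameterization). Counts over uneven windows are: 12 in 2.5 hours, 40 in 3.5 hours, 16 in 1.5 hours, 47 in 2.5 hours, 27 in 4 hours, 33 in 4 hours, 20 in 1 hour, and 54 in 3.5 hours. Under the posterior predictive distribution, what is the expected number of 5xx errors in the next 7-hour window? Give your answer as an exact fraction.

518/11

Total count: 12 + 40 + 16 + 47 + 27 + 33 + 20 + 54 = 249.
Total exposure: 2.5 + 3.5 + 1.5 + 2.5 + 4 + 4 + 1 + 3.5 = 22.5 hours.
Conjugate update: add total count to the shape and total exposure to the rate, giving Gamma(259, 77/2).
Predictive mean over a 7-hour window = T·E[λ|data] = 7·259/(77/2) = 518/11.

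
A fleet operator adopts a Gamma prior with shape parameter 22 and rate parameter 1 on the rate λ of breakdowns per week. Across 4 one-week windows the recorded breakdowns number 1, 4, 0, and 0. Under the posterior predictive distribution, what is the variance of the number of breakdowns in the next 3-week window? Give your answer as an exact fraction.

648/25

Total count: 1 + 4 + 0 + 0 = 5.
Total exposure: 4 weeks.
By Gamma–Poisson conjugacy, the posterior is Gamma(α + Σx, β + Σt) = Gamma(22 + 5, 1 + 4) = Gamma(27, 5).
The posterior predictive for a window of length T is Negative Binomial with variance T·α'·(β'+T)/β'² = 3·27·8/25 = 648/25.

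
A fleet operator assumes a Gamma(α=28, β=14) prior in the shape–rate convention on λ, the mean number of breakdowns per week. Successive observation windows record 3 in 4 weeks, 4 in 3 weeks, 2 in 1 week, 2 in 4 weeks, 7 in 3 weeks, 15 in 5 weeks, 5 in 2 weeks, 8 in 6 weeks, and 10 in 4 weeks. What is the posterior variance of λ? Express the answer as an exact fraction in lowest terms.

21/529

Total count: 3 + 4 + 2 + 2 + 7 + 15 + 5 + 8 + 10 = 56.
Total exposure: 4 + 3 + 1 + 4 + 3 + 5 + 2 + 6 + 4 = 32 weeks.
The Gamma prior is conjugate for the Poisson rate, so λ | data ~ Gamma(28+56, 14+32) = Gamma(84, 46).
Posterior variance = α'/β'² = 84/2116 = 21/529.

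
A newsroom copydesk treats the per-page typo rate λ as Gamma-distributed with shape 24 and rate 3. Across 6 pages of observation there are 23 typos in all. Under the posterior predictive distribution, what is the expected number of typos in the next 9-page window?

Total count 23 over total exposure 6 pages.
The Gamma prior is conjugate for the Poisson rate, so λ | data ~ Gamma(24+23, 3+6) = Gamma(47, 9).
Predictive mean over a 9-page window = T·E[λ|data] = 9·47/9 = 47.

47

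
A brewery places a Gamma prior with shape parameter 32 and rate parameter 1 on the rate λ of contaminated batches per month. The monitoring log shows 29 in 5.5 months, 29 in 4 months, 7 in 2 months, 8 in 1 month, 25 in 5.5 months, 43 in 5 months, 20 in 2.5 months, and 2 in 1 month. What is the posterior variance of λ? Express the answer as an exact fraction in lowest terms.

156/605

Total count: 29 + 29 + 7 + 8 + 25 + 43 + 20 + 2 = 163.
Total exposure: 5.5 + 4 + 2 + 1 + 5.5 + 5 + 2.5 + 1 = 26.5 months.
Posterior: α' = 32 + 163 = 195, β' = 1 + 26.5 = 55/2.
Posterior variance = α'/β'² = 195/(3025/4) = 156/605.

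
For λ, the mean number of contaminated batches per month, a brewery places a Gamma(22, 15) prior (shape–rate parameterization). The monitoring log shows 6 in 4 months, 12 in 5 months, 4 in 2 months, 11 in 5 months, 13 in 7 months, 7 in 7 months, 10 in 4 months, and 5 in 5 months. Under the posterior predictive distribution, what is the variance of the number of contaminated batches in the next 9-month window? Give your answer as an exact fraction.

35/2

Total count: 6 + 12 + 4 + 11 + 13 + 7 + 10 + 5 = 68.
Total exposure: 4 + 5 + 2 + 5 + 7 + 7 + 4 + 5 = 39 months.
Conjugate update: add total count to the shape and total exposure to the rate, giving Gamma(90, 54).
The posterior predictive for a window of length T is Negative Binomial with variance T·α'·(β'+T)/β'² = 9·90·63/2916 = 35/2.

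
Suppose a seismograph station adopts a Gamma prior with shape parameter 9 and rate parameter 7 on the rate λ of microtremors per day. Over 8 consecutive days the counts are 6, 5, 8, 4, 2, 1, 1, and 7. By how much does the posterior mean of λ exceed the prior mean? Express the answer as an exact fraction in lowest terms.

166/105

Total count: 6 + 5 + 8 + 4 + 2 + 1 + 1 + 7 = 34.
Total exposure: 8 days.
By Gamma–Poisson conjugacy, the posterior is Gamma(α + Σx, β + Σt) = Gamma(9 + 34, 7 + 8) = Gamma(43, 15).
Posterior mean = 43/15 = 43/15; prior mean = 9/7 = 9/7. Difference = 43/15 − 9/7 = 166/105.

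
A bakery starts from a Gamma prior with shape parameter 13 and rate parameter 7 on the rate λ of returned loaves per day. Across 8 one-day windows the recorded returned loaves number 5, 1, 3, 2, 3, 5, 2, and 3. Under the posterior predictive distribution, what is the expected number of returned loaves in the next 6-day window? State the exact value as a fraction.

Total count: 5 + 1 + 3 + 2 + 3 + 5 + 2 + 3 = 24.
Total exposure: 8 days.
Posterior: α' = 13 + 24 = 37, β' = 7 + 8 = 15.
Predictive mean over a 6-day window = T·E[λ|data] = 6·37/15 = 74/5.

74/5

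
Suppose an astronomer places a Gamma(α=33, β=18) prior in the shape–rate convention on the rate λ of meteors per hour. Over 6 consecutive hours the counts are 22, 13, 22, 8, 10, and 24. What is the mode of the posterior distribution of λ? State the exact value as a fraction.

131/24

Total count: 22 + 13 + 22 + 8 + 10 + 24 = 99.
Total exposure: 6 hours.
By Gamma–Poisson conjugacy, the posterior is Gamma(α + Σx, β + Σt) = Gamma(33 + 99, 18 + 6) = Gamma(132, 24).
Posterior mode = (α'−1)/β' = 131/24.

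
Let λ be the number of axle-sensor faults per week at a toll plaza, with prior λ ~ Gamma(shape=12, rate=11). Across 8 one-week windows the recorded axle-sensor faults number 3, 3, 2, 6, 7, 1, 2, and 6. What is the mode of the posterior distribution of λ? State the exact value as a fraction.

41/19

Total count: 3 + 3 + 2 + 6 + 7 + 1 + 2 + 6 = 30.
Total exposure: 8 weeks.
Gamma(α, β) with Poisson data over total exposure Σt gives posterior Gamma(α+Σx, β+Σt) = Gamma(42, 19).
Posterior mode = (α'−1)/β' = 41/19.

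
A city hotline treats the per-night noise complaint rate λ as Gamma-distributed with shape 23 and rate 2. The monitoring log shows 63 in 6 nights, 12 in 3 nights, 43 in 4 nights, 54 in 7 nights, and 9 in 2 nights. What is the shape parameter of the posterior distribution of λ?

Total count: 63 + 12 + 43 + 54 + 9 = 181.
Total exposure: 6 + 3 + 4 + 7 + 2 = 22 nights.
Conjugate update: add total count to the shape and total exposure to the rate, giving Gamma(204, 24).

204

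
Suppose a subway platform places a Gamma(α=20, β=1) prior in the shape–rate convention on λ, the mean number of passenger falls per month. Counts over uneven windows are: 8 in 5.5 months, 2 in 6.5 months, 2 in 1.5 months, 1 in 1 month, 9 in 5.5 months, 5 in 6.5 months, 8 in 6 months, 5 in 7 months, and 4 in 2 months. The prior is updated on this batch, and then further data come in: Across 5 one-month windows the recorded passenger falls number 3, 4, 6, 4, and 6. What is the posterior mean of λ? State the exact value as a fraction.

174/95

Total count: 8 + 2 + 2 + 1 + 9 + 5 + 8 + 5 + 4 = 44.
Total exposure: 5.5 + 6.5 + 1.5 + 1 + 5.5 + 6.5 + 6 + 7 + 2 = 41.5 months.
After the first batch: Gamma(20 + 44, 1 + 41.5) = Gamma(64, 85/2).
Total count: 3 + 4 + 6 + 4 + 6 = 23.
Total exposure: 5 months.
After the second batch: Gamma(64 + 23, 85/2 + 5) = Gamma(87, 95/2).
Posterior mean = α'/β' = 87/(95/2) = 174/95.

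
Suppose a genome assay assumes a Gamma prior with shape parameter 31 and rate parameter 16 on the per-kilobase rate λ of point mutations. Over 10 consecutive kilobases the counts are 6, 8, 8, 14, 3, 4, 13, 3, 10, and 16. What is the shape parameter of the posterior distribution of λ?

Total count: 6 + 8 + 8 + 14 + 3 + 4 + 13 + 3 + 10 + 16 = 85.
Total exposure: 10 kilobases.
Conjugate update: add total count to the shape and total exposure to the rate, giving Gamma(116, 26).

116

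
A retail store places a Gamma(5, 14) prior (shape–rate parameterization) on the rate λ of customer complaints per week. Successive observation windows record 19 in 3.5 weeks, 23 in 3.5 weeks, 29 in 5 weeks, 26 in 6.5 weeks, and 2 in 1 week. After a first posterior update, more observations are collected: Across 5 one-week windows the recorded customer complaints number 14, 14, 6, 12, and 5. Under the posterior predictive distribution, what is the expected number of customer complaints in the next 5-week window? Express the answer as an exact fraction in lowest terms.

Total count: 19 + 23 + 29 + 26 + 2 = 99.
Total exposure: 3.5 + 3.5 + 5 + 6.5 + 1 = 19.5 weeks.
After the first batch: Gamma(5 + 99, 14 + 19.5) = Gamma(104, 67/2).
Total count: 14 + 14 + 6 + 12 + 5 = 51.
Total exposure: 5 weeks.
After the second batch: Gamma(104 + 51, 67/2 + 5) = Gamma(155, 77/2).
Predictive mean over a 5-week window = T·E[λ|data] = 5·155/(77/2) = 1550/77.

1550/77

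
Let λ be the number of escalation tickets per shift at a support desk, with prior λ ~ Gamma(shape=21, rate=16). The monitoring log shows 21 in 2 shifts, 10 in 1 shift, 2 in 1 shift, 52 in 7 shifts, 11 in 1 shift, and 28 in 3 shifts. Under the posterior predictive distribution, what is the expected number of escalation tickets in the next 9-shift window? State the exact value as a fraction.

1305/31

Total count: 21 + 10 + 2 + 52 + 11 + 28 = 124.
Total exposure: 2 + 1 + 1 + 7 + 1 + 3 = 15 shifts.
The Gamma prior is conjugate for the Poisson rate, so λ | data ~ Gamma(21+124, 16+15) = Gamma(145, 31).
Predictive mean over a 9-shift window = T·E[λ|data] = 9·145/31 = 1305/31.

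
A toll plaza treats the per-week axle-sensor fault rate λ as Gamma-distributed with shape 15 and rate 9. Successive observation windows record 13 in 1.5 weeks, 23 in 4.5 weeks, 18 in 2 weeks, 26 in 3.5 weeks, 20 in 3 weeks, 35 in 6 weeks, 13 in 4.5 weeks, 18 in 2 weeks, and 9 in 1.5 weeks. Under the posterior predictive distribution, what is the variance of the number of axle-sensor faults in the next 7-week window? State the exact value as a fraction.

Total count: 13 + 23 + 18 + 26 + 20 + 35 + 13 + 18 + 9 = 175.
Total exposure: 1.5 + 4.5 + 2 + 3.5 + 3 + 6 + 4.5 + 2 + 1.5 = 28.5 weeks.
Posterior: α' = 15 + 175 = 190, β' = 9 + 28.5 = 75/2.
The posterior predictive for a window of length T is Negative Binomial with variance T·α'·(β'+T)/β'² = 7·190·(89/2)/(5625/4) = 47348/1125.

47348/1125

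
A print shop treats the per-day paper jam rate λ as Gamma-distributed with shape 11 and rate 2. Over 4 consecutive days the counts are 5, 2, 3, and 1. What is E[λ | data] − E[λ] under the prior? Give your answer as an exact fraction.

-11/6

Total count: 5 + 2 + 3 + 1 = 11.
Total exposure: 4 days.
By Gamma–Poisson conjugacy, the posterior is Gamma(α + Σx, β + Σt) = Gamma(11 + 11, 2 + 4) = Gamma(22, 6).
Posterior mean = 22/6 = 11/3; prior mean = 11/2 = 11/2. Difference = 11/3 − 11/2 = -11/6.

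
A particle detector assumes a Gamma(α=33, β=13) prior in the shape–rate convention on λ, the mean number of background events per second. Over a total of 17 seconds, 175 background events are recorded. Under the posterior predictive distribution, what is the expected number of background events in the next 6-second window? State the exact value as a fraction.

208/5

Total count 175 over total exposure 17 seconds.
Conjugate update: add total count to the shape and total exposure to the rate, giving Gamma(208, 30).
Predictive mean over a 6-second window = T·E[λ|data] = 6·208/30 = 208/5.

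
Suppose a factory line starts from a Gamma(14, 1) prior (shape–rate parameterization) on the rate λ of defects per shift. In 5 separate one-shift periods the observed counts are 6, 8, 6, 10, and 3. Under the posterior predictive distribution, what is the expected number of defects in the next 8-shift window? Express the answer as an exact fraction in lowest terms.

Total count: 6 + 8 + 6 + 10 + 3 = 33.
Total exposure: 5 shifts.
The Gamma prior is conjugate for the Poisson rate, so λ | data ~ Gamma(14+33, 1+5) = Gamma(47, 6).
Predictive mean over an 8-shift window = T·E[λ|data] = 8·47/6 = 188/3.

188/3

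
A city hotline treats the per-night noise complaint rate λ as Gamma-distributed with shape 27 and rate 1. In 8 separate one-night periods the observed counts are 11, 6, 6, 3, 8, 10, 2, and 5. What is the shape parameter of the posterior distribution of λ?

Total count: 11 + 6 + 6 + 3 + 8 + 10 + 2 + 5 = 51.
Total exposure: 8 nights.
The Gamma prior is conjugate for the Poisson rate, so λ | data ~ Gamma(27+51, 1+8) = Gamma(78, 9).

78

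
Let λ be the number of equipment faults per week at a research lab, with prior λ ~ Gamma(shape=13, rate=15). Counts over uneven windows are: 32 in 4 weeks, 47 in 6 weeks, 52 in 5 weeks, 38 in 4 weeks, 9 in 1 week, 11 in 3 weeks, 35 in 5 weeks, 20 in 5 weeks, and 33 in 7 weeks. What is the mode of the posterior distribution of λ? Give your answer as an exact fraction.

289/55

Total count: 32 + 47 + 52 + 38 + 9 + 11 + 35 + 20 + 33 = 277.
Total exposure: 4 + 6 + 5 + 4 + 1 + 3 + 5 + 5 + 7 = 40 weeks.
Conjugate update: add total count to the shape and total exposure to the rate, giving Gamma(290, 55).
Posterior mode = (α'−1)/β' = 289/55.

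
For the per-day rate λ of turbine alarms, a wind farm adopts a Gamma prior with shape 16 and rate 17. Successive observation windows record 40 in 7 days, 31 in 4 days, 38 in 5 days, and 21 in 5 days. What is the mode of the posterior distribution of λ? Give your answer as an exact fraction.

145/38

Total count: 40 + 31 + 38 + 21 = 130.
Total exposure: 7 + 4 + 5 + 5 = 21 days.
Posterior: α' = 16 + 130 = 146, β' = 17 + 21 = 38.
Posterior mode = (α'−1)/β' = 145/38.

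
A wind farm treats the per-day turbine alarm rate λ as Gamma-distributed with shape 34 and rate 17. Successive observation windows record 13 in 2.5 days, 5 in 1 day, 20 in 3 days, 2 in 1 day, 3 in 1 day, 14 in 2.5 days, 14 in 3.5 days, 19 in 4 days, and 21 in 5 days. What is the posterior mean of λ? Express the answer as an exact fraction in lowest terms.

Total count: 13 + 5 + 20 + 2 + 3 + 14 + 14 + 19 + 21 = 111.
Total exposure: 2.5 + 1 + 3 + 1 + 1 + 2.5 + 3.5 + 4 + 5 = 23.5 days.
The Gamma prior is conjugate for the Poisson rate, so λ | data ~ Gamma(34+111, 17+23.5) = Gamma(145, 81/2).
Posterior mean = α'/β' = 145/(81/2) = 290/81.

290/81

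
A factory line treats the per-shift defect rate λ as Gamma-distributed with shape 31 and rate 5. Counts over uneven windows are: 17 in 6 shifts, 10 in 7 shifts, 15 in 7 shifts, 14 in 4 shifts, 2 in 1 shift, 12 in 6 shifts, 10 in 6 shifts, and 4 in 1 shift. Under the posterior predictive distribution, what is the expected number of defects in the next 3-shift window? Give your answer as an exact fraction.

Total count: 17 + 10 + 15 + 14 + 2 + 12 + 10 + 4 = 84.
Total exposure: 6 + 7 + 7 + 4 + 1 + 6 + 6 + 1 = 38 shifts.
Gamma(α, β) with Poisson data over total exposure Σt gives posterior Gamma(α+Σx, β+Σt) = Gamma(115, 43).
Predictive mean over a 3-shift window = T·E[λ|data] = 3·115/43 = 345/43.

345/43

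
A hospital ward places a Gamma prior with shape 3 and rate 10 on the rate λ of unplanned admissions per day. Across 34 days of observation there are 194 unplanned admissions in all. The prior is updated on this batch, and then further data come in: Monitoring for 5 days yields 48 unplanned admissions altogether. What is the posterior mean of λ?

Total count 194 over total exposure 34 days.
After the first batch: Gamma(3 + 194, 10 + 34) = Gamma(197, 44).
Total count 48 over total exposure 5 days.
After the second batch: Gamma(197 + 48, 44 + 5) = Gamma(245, 49).
Posterior mean = α'/β' = 245/49 = 5.

5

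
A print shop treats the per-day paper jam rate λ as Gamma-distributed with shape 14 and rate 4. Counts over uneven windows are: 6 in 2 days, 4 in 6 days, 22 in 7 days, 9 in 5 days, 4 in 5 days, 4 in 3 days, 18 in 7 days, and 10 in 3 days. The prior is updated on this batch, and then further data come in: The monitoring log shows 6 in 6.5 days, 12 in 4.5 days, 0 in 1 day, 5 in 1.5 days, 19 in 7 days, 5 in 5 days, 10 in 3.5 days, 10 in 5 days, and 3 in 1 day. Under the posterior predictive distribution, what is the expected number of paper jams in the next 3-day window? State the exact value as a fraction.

Total count: 6 + 4 + 22 + 9 + 4 + 4 + 18 + 10 = 77.
Total exposure: 2 + 6 + 7 + 5 + 5 + 3 + 7 + 3 = 38 days.
After the first batch: Gamma(14 + 77, 4 + 38) = Gamma(91, 42).
Total count: 6 + 12 + 0 + 5 + 19 + 5 + 10 + 10 + 3 = 70.
Total exposure: 6.5 + 4.5 + 1 + 1.5 + 7 + 5 + 3.5 + 5 + 1 = 35 days.
After the second batch: Gamma(91 + 70, 42 + 35) = Gamma(161, 77).
Predictive mean over a 3-day window = T·E[λ|data] = 3·161/77 = 69/11.

69/11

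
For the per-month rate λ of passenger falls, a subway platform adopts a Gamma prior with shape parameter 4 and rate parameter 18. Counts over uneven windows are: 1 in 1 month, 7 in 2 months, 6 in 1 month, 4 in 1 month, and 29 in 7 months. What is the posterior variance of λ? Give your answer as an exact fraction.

Total count: 1 + 7 + 6 + 4 + 29 = 47.
Total exposure: 1 + 2 + 1 + 1 + 7 = 12 months.
The Gamma prior is conjugate for the Poisson rate, so λ | data ~ Gamma(4+47, 18+12) = Gamma(51, 30).
Posterior variance = α'/β'² = 51/900 = 17/300.

17/300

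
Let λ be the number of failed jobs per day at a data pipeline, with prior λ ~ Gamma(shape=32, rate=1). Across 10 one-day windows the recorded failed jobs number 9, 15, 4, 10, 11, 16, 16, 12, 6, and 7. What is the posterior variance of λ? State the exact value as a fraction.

Total count: 9 + 15 + 4 + 10 + 11 + 16 + 16 + 12 + 6 + 7 = 106.
Total exposure: 10 days.
Posterior: α' = 32 + 106 = 138, β' = 1 + 10 = 11.
Posterior variance = α'/β'² = 138/121.

138/121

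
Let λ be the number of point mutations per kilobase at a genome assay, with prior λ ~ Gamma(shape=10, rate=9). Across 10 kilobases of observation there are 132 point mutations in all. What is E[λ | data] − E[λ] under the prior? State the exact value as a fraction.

Total count 132 over total exposure 10 kilobases.
Gamma(α, β) with Poisson data over total exposure Σt gives posterior Gamma(α+Σx, β+Σt) = Gamma(142, 19).
Posterior mean = 142/19 = 142/19; prior mean = 10/9 = 10/9. Difference = 142/19 − 10/9 = 1088/171.

1088/171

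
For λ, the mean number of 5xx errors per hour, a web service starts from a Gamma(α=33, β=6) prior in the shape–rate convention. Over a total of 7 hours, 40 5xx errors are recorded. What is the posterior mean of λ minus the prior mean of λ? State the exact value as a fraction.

3/26

Total count 40 over total exposure 7 hours.
By Gamma–Poisson conjugacy, the posterior is Gamma(α + Σx, β + Σt) = Gamma(33 + 40, 6 + 7) = Gamma(73, 13).
Posterior mean = 73/13 = 73/13; prior mean = 33/6 = 11/2. Difference = 73/13 − 11/2 = 3/26.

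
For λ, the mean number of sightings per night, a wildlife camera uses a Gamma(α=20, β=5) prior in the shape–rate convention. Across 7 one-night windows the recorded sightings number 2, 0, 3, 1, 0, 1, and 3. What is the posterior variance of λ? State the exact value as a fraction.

Total count: 2 + 0 + 3 + 1 + 0 + 1 + 3 = 10.
Total exposure: 7 nights.
The Gamma prior is conjugate for the Poisson rate, so λ | data ~ Gamma(20+10, 5+7) = Gamma(30, 12).
Posterior variance = α'/β'² = 30/144 = 5/24.

5/24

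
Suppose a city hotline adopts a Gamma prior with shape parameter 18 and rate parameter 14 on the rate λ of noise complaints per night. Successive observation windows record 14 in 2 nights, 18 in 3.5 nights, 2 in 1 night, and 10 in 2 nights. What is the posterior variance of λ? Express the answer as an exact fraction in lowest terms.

248/2025

Total count: 14 + 18 + 2 + 10 = 44.
Total exposure: 2 + 3.5 + 1 + 2 = 8.5 nights.
Gamma(α, β) with Poisson data over total exposure Σt gives posterior Gamma(α+Σx, β+Σt) = Gamma(62, 45/2).
Posterior variance = α'/β'² = 62/(2025/4) = 248/2025.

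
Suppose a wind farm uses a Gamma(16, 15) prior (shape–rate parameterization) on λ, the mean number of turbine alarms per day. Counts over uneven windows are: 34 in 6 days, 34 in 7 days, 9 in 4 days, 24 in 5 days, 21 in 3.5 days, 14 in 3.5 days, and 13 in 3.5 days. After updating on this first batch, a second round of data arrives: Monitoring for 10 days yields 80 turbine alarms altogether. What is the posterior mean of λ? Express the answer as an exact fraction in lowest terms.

98/23

Total count: 34 + 34 + 9 + 24 + 21 + 14 + 13 = 149.
Total exposure: 6 + 7 + 4 + 5 + 3.5 + 3.5 + 3.5 = 32.5 days.
After the first batch: Gamma(16 + 149, 15 + 32.5) = Gamma(165, 95/2).
Total count 80 over total exposure 10 days.
After the second batch: Gamma(165 + 80, 95/2 + 10) = Gamma(245, 115/2).
Posterior mean = α'/β' = 245/(115/2) = 98/23.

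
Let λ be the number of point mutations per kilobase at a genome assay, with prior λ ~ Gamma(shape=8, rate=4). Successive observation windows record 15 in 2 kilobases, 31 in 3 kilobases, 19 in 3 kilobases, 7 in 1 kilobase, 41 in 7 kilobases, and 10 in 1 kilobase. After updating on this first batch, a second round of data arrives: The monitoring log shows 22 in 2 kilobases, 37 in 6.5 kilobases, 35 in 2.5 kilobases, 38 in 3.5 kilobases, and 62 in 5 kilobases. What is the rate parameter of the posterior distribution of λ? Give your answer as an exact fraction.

Total count: 15 + 31 + 19 + 7 + 41 + 10 = 123.
Total exposure: 2 + 3 + 3 + 1 + 7 + 1 = 17 kilobases.
After the first batch: Gamma(8 + 123, 4 + 17) = Gamma(131, 21).
Total count: 22 + 37 + 35 + 38 + 62 = 194.
Total exposure: 2 + 6.5 + 2.5 + 3.5 + 5 = 19.5 kilobases.
After the second batch: Gamma(131 + 194, 21 + 19.5) = Gamma(325, 81/2).

81/2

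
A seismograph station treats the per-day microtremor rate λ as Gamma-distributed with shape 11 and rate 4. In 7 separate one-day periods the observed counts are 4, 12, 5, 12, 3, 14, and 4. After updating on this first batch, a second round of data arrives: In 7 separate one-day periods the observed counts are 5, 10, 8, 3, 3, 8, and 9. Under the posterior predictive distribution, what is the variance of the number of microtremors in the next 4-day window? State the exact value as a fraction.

Total count: 4 + 12 + 5 + 12 + 3 + 14 + 4 = 54.
Total exposure: 7 days.
After the first batch: Gamma(11 + 54, 4 + 7) = Gamma(65, 11).
Total count: 5 + 10 + 8 + 3 + 3 + 8 + 9 = 46.
Total exposure: 7 days.
After the second batch: Gamma(65 + 46, 11 + 7) = Gamma(111, 18).
The posterior predictive for a window of length T is Negative Binomial with variance T·α'·(β'+T)/β'² = 4·111·22/324 = 814/27.

814/27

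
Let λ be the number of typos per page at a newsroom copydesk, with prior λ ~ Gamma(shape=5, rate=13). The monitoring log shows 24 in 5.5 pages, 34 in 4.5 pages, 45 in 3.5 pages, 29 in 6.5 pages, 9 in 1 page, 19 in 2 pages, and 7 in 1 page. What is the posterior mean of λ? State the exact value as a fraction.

Total count: 24 + 34 + 45 + 29 + 9 + 19 + 7 = 167.
Total exposure: 5.5 + 4.5 + 3.5 + 6.5 + 1 + 2 + 1 = 24 pages.
The Gamma prior is conjugate for the Poisson rate, so λ | data ~ Gamma(5+167, 13+24) = Gamma(172, 37).
Posterior mean = α'/β' = 172/37.

172/37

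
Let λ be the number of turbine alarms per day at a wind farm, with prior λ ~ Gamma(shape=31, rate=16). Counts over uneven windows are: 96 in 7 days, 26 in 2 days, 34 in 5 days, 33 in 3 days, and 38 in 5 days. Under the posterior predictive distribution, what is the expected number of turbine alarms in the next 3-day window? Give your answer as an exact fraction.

Total count: 96 + 26 + 34 + 33 + 38 = 227.
Total exposure: 7 + 2 + 5 + 3 + 5 = 22 days.
Conjugate update: add total count to the shape and total exposure to the rate, giving Gamma(258, 38).
Predictive mean over a 3-day window = T·E[λ|data] = 3·258/38 = 387/19.

387/19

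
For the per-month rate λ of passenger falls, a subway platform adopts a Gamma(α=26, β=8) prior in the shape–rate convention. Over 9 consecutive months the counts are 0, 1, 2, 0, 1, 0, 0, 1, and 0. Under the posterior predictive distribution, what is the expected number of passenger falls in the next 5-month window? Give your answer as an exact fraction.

155/17

Total count: 0 + 1 + 2 + 0 + 1 + 0 + 0 + 1 + 0 = 5.
Total exposure: 9 months.
Posterior: α' = 26 + 5 = 31, β' = 8 + 9 = 17.
Predictive mean over a 5-month window = T·E[λ|data] = 5·31/17 = 155/17.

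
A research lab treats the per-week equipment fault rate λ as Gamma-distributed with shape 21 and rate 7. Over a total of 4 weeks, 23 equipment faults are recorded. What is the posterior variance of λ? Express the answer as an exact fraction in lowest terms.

Total count 23 over total exposure 4 weeks.
The Gamma prior is conjugate for the Poisson rate, so λ | data ~ Gamma(21+23, 7+4) = Gamma(44, 11).
Posterior variance = α'/β'² = 44/121 = 4/11.

4/11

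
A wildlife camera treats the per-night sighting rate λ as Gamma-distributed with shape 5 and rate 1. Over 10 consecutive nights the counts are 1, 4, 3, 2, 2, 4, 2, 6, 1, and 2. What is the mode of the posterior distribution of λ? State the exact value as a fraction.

31/11

Total count: 1 + 4 + 3 + 2 + 2 + 4 + 2 + 6 + 1 + 2 = 27.
Total exposure: 10 nights.
The Gamma prior is conjugate for the Poisson rate, so λ | data ~ Gamma(5+27, 1+10) = Gamma(32, 11).
Posterior mode = (α'−1)/β' = 31/11.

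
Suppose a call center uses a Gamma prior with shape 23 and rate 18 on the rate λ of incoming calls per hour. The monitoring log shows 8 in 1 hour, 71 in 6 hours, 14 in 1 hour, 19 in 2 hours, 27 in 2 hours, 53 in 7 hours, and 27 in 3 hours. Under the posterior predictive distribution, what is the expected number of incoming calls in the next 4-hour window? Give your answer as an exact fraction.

121/5

Total count: 8 + 71 + 14 + 19 + 27 + 53 + 27 = 219.
Total exposure: 1 + 6 + 1 + 2 + 2 + 7 + 3 = 22 hours.
Conjugate update: add total count to the shape and total exposure to the rate, giving Gamma(242, 40).
Predictive mean over a 4-hour window = T·E[λ|data] = 4·242/40 = 121/5.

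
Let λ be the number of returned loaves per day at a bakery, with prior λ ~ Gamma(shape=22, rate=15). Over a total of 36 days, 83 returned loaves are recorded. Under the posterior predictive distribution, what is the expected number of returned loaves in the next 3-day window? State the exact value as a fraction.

105/17

Total count 83 over total exposure 36 days.
Posterior: α' = 22 + 83 = 105, β' = 15 + 36 = 51.
Predictive mean over a 3-day window = T·E[λ|data] = 3·105/51 = 105/17.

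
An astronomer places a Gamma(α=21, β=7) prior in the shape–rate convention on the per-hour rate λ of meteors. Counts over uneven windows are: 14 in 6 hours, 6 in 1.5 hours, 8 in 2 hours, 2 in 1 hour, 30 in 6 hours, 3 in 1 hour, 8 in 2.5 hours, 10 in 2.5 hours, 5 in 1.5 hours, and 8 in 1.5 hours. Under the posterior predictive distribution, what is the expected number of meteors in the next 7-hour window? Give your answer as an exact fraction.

322/13

Total count: 14 + 6 + 8 + 2 + 30 + 3 + 8 + 10 + 5 + 8 = 94.
Total exposure: 6 + 1.5 + 2 + 1 + 6 + 1 + 2.5 + 2.5 + 1.5 + 1.5 = 25.5 hours.
Posterior: α' = 21 + 94 = 115, β' = 7 + 25.5 = 65/2.
Predictive mean over a 7-hour window = T·E[λ|data] = 7·115/(65/2) = 322/13.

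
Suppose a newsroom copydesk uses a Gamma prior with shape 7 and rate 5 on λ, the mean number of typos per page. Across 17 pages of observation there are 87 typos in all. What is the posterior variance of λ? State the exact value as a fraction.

Total count 87 over total exposure 17 pages.
Posterior: α' = 7 + 87 = 94, β' = 5 + 17 = 22.
Posterior variance = α'/β'² = 94/484 = 47/242.

47/242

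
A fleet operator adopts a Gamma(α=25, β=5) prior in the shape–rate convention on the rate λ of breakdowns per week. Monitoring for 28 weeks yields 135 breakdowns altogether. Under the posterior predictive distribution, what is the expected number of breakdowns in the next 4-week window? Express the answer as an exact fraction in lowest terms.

Total count 135 over total exposure 28 weeks.
Gamma(α, β) with Poisson data over total exposure Σt gives posterior Gamma(α+Σx, β+Σt) = Gamma(160, 33).
Predictive mean over a 4-week window = T·E[λ|data] = 4·160/33 = 640/33.

640/33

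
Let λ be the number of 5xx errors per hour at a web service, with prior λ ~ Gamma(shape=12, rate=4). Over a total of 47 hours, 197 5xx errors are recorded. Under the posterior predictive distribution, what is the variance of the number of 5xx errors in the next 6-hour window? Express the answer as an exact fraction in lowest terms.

7942/289

Total count 197 over total exposure 47 hours.
Gamma(α, β) with Poisson data over total exposure Σt gives posterior Gamma(α+Σx, β+Σt) = Gamma(209, 51).
The posterior predictive for a window of length T is Negative Binomial with variance T·α'·(β'+T)/β'² = 6·209·57/2601 = 7942/289.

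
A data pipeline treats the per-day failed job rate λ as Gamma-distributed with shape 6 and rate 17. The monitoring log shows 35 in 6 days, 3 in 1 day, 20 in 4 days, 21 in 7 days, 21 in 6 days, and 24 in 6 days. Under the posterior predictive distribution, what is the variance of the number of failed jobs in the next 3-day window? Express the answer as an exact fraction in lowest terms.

Total count: 35 + 3 + 20 + 21 + 21 + 24 = 124.
Total exposure: 6 + 1 + 4 + 7 + 6 + 6 = 30 days.
Gamma(α, β) with Poisson data over total exposure Σt gives posterior Gamma(α+Σx, β+Σt) = Gamma(130, 47).
The posterior predictive for a window of length T is Negative Binomial with variance T·α'·(β'+T)/β'² = 3·130·50/2209 = 19500/2209.

19500/2209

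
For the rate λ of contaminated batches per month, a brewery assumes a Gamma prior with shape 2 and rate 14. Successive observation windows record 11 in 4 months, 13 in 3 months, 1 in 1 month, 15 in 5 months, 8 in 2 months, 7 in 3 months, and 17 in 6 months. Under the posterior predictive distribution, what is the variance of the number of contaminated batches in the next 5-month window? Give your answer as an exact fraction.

7955/722

Total count: 11 + 13 + 1 + 15 + 8 + 7 + 17 = 72.
Total exposure: 4 + 3 + 1 + 5 + 2 + 3 + 6 = 24 months.
Conjugate update: add total count to the shape and total exposure to the rate, giving Gamma(74, 38).
The posterior predictive for a window of length T is Negative Binomial with variance T·α'·(β'+T)/β'² = 5·74·43/1444 = 7955/722.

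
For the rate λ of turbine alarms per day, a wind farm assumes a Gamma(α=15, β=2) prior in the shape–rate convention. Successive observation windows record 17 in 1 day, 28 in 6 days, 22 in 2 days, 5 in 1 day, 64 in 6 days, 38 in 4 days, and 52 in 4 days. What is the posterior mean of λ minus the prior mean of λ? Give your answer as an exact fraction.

23/13

Total count: 17 + 28 + 22 + 5 + 64 + 38 + 52 = 226.
Total exposure: 1 + 6 + 2 + 1 + 6 + 4 + 4 = 24 days.
By Gamma–Poisson conjugacy, the posterior is Gamma(α + Σx, β + Σt) = Gamma(15 + 226, 2 + 24) = Gamma(241, 26).
Posterior mean = 241/26 = 241/26; prior mean = 15/2 = 15/2. Difference = 241/26 − 15/2 = 23/13.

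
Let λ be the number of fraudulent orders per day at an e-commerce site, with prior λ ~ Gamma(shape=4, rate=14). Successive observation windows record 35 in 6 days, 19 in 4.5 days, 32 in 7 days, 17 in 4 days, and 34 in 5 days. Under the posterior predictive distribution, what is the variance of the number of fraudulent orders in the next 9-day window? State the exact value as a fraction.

1034/27

Total count: 35 + 19 + 32 + 17 + 34 = 137.
Total exposure: 6 + 4.5 + 7 + 4 + 5 = 26.5 days.
By Gamma–Poisson conjugacy, the posterior is Gamma(α + Σx, β + Σt) = Gamma(4 + 137, 14 + 26.5) = Gamma(141, 81/2).
The posterior predictive for a window of length T is Negative Binomial with variance T·α'·(β'+T)/β'² = 9·141·(99/2)/(6561/4) = 1034/27.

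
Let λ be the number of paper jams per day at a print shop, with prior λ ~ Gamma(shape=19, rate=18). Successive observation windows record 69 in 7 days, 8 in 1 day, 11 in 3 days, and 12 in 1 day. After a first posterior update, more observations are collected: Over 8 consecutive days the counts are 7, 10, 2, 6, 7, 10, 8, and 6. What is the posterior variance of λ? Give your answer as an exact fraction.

175/1444

Total count: 69 + 8 + 11 + 12 = 100.
Total exposure: 7 + 1 + 3 + 1 = 12 days.
After the first batch: Gamma(19 + 100, 18 + 12) = Gamma(119, 30).
Total count: 7 + 10 + 2 + 6 + 7 + 10 + 8 + 6 = 56.
Total exposure: 8 days.
After the second batch: Gamma(119 + 56, 30 + 8) = Gamma(175, 38).
Posterior variance = α'/β'² = 175/1444.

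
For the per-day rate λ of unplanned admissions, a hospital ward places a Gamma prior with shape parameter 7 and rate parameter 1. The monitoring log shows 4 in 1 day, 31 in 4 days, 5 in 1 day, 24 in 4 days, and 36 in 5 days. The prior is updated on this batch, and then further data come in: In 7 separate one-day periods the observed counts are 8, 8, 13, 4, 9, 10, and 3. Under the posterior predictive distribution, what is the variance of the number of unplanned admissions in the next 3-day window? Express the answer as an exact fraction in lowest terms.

12636/529

Total count: 4 + 31 + 5 + 24 + 36 = 100.
Total exposure: 1 + 4 + 1 + 4 + 5 = 15 days.
After the first batch: Gamma(7 + 100, 1 + 15) = Gamma(107, 16).
Total count: 8 + 8 + 13 + 4 + 9 + 10 + 3 = 55.
Total exposure: 7 days.
After the second batch: Gamma(107 + 55, 16 + 7) = Gamma(162, 23).
The posterior predictive for a window of length T is Negative Binomial with variance T·α'·(β'+T)/β'² = 3·162·26/529 = 12636/529.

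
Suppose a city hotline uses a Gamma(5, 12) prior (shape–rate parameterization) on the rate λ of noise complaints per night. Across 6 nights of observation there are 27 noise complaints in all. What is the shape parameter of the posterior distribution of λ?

Total count 27 over total exposure 6 nights.
By Gamma–Poisson conjugacy, the posterior is Gamma(α + Σx, β + Σt) = Gamma(5 + 27, 12 + 6) = Gamma(32, 18).

32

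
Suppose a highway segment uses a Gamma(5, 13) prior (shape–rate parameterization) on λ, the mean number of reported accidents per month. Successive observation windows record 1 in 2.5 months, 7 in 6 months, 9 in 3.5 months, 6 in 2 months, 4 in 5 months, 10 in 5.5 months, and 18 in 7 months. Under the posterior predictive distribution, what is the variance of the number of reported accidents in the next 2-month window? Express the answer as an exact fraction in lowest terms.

Total count: 1 + 7 + 9 + 6 + 4 + 10 + 18 = 55.
Total exposure: 2.5 + 6 + 3.5 + 2 + 5 + 5.5 + 7 = 31.5 months.
Conjugate update: add total count to the shape and total exposure to the rate, giving Gamma(60, 89/2).
The posterior predictive for a window of length T is Negative Binomial with variance T·α'·(β'+T)/β'² = 2·60·(93/2)/(7921/4) = 22320/7921.

22320/7921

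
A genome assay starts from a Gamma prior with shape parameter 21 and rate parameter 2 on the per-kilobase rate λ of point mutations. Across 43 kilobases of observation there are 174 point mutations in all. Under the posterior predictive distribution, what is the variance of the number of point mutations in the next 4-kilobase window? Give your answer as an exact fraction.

Total count 174 over total exposure 43 kilobases.
Gamma(α, β) with Poisson data over total exposure Σt gives posterior Gamma(α+Σx, β+Σt) = Gamma(195, 45).
The posterior predictive for a window of length T is Negative Binomial with variance T·α'·(β'+T)/β'² = 4·195·49/2025 = 2548/135.

2548/135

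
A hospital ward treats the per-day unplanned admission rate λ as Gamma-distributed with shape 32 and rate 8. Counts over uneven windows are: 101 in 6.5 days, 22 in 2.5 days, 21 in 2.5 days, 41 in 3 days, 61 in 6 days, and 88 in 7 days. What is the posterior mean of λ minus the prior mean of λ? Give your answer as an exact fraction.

448/71

Total count: 101 + 22 + 21 + 41 + 61 + 88 = 334.
Total exposure: 6.5 + 2.5 + 2.5 + 3 + 6 + 7 = 27.5 days.
The Gamma prior is conjugate for the Poisson rate, so λ | data ~ Gamma(32+334, 8+27.5) = Gamma(366, 71/2).
Posterior mean = 366/(71/2) = 732/71; prior mean = 32/8 = 4. Difference = 732/71 − 4 = 448/71.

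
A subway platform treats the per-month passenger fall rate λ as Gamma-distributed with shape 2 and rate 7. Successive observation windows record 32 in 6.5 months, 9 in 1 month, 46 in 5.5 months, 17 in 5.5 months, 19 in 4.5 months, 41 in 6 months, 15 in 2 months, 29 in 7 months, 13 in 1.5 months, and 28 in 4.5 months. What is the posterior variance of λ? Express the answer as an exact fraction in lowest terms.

251/2601

Total count: 32 + 9 + 46 + 17 + 19 + 41 + 15 + 29 + 13 + 28 = 249.
Total exposure: 6.5 + 1 + 5.5 + 5.5 + 4.5 + 6 + 2 + 7 + 1.5 + 4.5 = 44 months.
Conjugate update: add total count to the shape and total exposure to the rate, giving Gamma(251, 51).
Posterior variance = α'/β'² = 251/2601.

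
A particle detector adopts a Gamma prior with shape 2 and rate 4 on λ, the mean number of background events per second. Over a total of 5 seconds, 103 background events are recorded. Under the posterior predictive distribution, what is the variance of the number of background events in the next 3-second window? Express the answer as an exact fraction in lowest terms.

140/3

Total count 103 over total exposure 5 seconds.
The Gamma prior is conjugate for the Poisson rate, so λ | data ~ Gamma(2+103, 4+5) = Gamma(105, 9).
The posterior predictive for a window of length T is Negative Binomial with variance T·α'·(β'+T)/β'² = 3·105·12/81 = 140/3.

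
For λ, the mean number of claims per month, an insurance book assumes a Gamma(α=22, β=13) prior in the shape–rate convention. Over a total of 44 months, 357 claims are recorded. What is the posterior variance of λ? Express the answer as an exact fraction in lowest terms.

Total count 357 over total exposure 44 months.
Gamma(α, β) with Poisson data over total exposure Σt gives posterior Gamma(α+Σx, β+Σt) = Gamma(379, 57).
Posterior variance = α'/β'² = 379/3249.

379/3249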